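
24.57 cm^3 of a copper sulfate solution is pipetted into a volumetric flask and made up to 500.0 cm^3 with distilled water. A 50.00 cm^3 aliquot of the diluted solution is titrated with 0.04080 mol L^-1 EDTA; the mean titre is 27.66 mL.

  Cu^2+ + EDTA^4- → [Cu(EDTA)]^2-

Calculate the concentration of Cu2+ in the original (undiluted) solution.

0.4593 mol/L

n(EDTA) = 0.02766 × 0.04080 = 1.129 × 10^-3 mol
n(Cu2+) in the aliquot = 1.129 × 10^-3 mol (1:1 ratio)
[Cu2+]_dilute = 1.129 × 10^-3 / 0.05000 = 0.02257 mol/L
Dilution factor = 500.0 / 24.57 = 20.35
[Cu2+]_stock = 0.02257 × 20.35 = 0.4593 mol/L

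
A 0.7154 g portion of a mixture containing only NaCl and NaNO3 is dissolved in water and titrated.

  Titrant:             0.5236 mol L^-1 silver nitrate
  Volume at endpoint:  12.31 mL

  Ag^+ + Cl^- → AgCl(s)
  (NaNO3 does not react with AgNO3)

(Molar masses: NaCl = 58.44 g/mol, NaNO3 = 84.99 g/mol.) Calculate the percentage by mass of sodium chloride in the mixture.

52.65 %

n(AgNO3) = 0.01231 × 0.5236 = 6.446 × 10^-3 mol
Let x = n(NaCl), y = n(NaNO3).
Titrant: 1x = 6.446 × 10^-3;  mass: 58.44x + 84.99y = 0.7154
Solving, x = 6.446 × 10^-3 mol, y = 3.985 × 10^-3 mol
mass of NaCl = 6.446 × 10^-3 × 58.44 = 0.3767 g
% NaCl = 0.3767 / 0.7154 × 100 = 52.65 %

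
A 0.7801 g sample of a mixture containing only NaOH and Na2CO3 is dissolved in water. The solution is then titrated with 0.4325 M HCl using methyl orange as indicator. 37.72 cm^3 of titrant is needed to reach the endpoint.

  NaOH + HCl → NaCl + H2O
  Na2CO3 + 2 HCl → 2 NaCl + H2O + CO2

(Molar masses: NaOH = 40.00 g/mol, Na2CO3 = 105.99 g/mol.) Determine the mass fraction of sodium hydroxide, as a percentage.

n(HCl) = 0.03772 × 0.4325 = 0.01631 mol
Let x = n(NaOH), y = n(Na2CO3).
Titrant: 1x + 2y = 0.01631;  mass: 40.00x + 105.99y = 0.7801
Solving, x = 6.499 × 10^-3 mol, y = 4.907 × 10^-3 mol
mass of NaOH = 6.499 × 10^-3 × 40.00 = 0.2600 g
% NaOH = 0.2600 / 0.7801 × 100 = 33.32 %

33.32 %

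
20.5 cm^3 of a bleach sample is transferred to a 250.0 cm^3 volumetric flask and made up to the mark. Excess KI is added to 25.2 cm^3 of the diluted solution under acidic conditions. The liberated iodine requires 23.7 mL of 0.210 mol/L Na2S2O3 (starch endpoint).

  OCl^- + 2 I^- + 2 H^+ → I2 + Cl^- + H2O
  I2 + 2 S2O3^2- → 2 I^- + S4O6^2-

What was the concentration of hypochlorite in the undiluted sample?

n(S2O3^2-) = 0.0237 × 0.210 = 4.98 × 10^-3 mol
n(I2) = n(S2O3^2-)/2 = 2.49 × 10^-3 mol
n(OCl^-) in the aliquot = 2.49 × 10^-3 mol (1:1 ratio)
[OCl^-]_dilute = 2.49 × 10^-3 / 0.0252 = 0.0987 mol/L
[OCl^-]_original = 0.0987 × 250.0/20.5 = 1.20 mol/L

1.20 mol/L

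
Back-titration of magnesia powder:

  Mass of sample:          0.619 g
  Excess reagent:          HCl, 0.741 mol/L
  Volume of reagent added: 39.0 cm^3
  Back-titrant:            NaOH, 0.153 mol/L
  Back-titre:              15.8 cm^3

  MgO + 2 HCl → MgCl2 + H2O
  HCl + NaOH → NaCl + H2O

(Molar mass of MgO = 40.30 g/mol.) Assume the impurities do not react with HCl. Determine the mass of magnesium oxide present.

0.534 g

n(HCl) added = 0.0390 × 0.741 = 0.0289 mol
n(NaOH) used in back-titration = 0.0158 × 0.153 = 2.42 × 10^-3 mol
n(HCl) left over = 2.42 × 10^-3 mol (1:1 ratio)
n(HCl) consumed by analyte = 0.0289 − 2.42 × 10^-3 = 0.0265 mol
From the 1:2 ratio, n(MgO) = 1/2 × 0.0265 = 0.0132 mol
mass of MgO = 0.0132 × 40.30 = 0.534 g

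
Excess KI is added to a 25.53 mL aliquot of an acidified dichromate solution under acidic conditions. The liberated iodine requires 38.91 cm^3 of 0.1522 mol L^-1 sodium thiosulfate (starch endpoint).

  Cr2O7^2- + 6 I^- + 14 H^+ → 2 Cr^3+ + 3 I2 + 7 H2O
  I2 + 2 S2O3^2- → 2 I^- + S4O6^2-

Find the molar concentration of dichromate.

0.03866 mol/L

n(S2O3^2-) = 0.03891 × 0.1522 = 5.922 × 10^-3 mol
n(I2) = n(S2O3^2-)/2 = 2.961 × 10^-3 mol
From the 1:3 ratio, n(Cr2O7^2-) in the aliquot = 1/3 × 2.961 × 10^-3 = 9.870 × 10^-4 mol
[Cr2O7^2-] = 9.870 × 10^-4 / 0.02553 = 0.03866 mol/L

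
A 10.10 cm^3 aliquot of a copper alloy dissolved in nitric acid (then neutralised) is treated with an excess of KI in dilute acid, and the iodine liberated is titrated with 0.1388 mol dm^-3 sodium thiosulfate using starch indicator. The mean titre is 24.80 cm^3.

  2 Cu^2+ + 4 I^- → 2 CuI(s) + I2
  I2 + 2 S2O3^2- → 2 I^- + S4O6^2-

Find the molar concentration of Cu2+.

n(S2O3^2-) = 0.02480 × 0.1388 = 3.442 × 10^-3 mol
n(I2) = n(S2O3^2-)/2 = 1.721 × 10^-3 mol
From the 2:1 ratio, n(Cu2+) in the aliquot = 2/1 × 1.721 × 10^-3 = 3.442 × 10^-3 mol
[Cu2+] = 3.442 × 10^-3 / 0.01010 = 0.3408 mol/L

0.3408 mol/L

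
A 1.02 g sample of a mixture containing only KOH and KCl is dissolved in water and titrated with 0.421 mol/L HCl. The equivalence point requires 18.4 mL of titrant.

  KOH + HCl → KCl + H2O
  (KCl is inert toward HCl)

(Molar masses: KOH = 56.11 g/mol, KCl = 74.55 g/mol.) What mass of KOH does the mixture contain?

0.435 g

n(HCl) = 0.0184 × 0.421 = 7.75 × 10^-3 mol
Let x = n(KOH), y = n(KCl).
Titrant: 1x = 7.75 × 10^-3;  mass: 56.11x + 74.55y = 1.02
Solving, x = 7.75 × 10^-3 mol, y = 7.85 × 10^-3 mol
mass of KOH = 7.75 × 10^-3 × 56.11 = 0.435 g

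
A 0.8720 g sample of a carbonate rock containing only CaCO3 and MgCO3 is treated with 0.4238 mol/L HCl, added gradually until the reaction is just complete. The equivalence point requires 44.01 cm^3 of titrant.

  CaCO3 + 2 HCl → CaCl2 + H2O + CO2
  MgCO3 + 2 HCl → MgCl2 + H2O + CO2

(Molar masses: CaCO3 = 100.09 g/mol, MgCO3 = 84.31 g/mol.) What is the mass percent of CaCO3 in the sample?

n(HCl) = 0.04401 × 0.4238 = 0.01865 mol
Let x = n(CaCO3), y = n(MgCO3).
Titrant: 2x + 2y = 0.01865;  mass: 100.09x + 84.31y = 0.8720
Solving, x = 5.434 × 10^-3 mol, y = 3.892 × 10^-3 mol
mass of CaCO3 = 5.434 × 10^-3 × 100.09 = 0.5439 g
% CaCO3 = 0.5439 / 0.8720 × 100 = 62.37 %

62.37 %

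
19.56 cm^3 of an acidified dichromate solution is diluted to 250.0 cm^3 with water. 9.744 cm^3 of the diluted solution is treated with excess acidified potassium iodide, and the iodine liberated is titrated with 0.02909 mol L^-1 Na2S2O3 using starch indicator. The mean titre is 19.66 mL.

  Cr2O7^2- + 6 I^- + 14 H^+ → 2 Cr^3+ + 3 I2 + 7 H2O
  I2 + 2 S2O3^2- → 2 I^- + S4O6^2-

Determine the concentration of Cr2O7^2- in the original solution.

0.1250 mol/L

n(S2O3^2-) = 0.01966 × 0.02909 = 5.719 × 10^-4 mol
n(I2) = n(S2O3^2-)/2 = 2.860 × 10^-4 mol
From the 1:3 ratio, n(Cr2O7^2-) in the aliquot = 1/3 × 2.860 × 10^-4 = 9.532 × 10^-5 mol
[Cr2O7^2-]_dilute = 9.532 × 10^-5 / 0.009744 = 0.009782 mol/L
[Cr2O7^2-]_original = 0.009782 × 250.0/19.56 = 0.1250 mol/L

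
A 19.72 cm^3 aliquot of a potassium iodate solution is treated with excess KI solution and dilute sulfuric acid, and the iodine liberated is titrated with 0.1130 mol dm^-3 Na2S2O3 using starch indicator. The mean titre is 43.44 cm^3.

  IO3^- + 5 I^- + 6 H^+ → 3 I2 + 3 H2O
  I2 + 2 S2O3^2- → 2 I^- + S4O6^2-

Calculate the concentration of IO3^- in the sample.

0.04149 mol/L

n(S2O3^2-) = 0.04344 × 0.1130 = 4.909 × 10^-3 mol
n(I2) = n(S2O3^2-)/2 = 2.454 × 10^-3 mol
From the 1:3 ratio, n(IO3^-) in the aliquot = 1/3 × 2.454 × 10^-3 = 8.181 × 10^-4 mol
[IO3^-] = 8.181 × 10^-4 / 0.01972 = 0.04149 mol/L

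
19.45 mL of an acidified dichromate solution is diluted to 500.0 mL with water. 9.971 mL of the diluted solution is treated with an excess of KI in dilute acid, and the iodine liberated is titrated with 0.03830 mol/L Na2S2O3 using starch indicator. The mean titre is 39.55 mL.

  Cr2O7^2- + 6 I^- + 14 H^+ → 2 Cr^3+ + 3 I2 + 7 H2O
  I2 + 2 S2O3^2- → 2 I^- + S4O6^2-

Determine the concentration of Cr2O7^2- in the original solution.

0.6509 mol/L

n(S2O3^2-) = 0.03955 × 0.03830 = 1.515 × 10^-3 mol
n(I2) = n(S2O3^2-)/2 = 7.574 × 10^-4 mol
From the 1:3 ratio, n(Cr2O7^2-) in the aliquot = 1/3 × 7.574 × 10^-4 = 2.525 × 10^-4 mol
[Cr2O7^2-]_dilute = 2.525 × 10^-4 / 0.009971 = 0.02532 mol/L
[Cr2O7^2-]_original = 0.02532 × 500.0/19.45 = 0.6509 mol/L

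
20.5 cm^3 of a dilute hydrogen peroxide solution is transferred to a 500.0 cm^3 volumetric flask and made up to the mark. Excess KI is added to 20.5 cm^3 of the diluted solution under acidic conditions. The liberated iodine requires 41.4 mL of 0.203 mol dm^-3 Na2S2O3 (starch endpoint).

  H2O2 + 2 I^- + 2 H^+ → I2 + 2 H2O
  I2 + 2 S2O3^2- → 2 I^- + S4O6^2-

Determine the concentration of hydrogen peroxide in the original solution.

n(S2O3^2-) = 0.0414 × 0.203 = 8.40 × 10^-3 mol
n(I2) = n(S2O3^2-)/2 = 4.20 × 10^-3 mol
n(H2O2) in the aliquot = 4.20 × 10^-3 mol (1:1 ratio)
[H2O2]_dilute = 4.20 × 10^-3 / 0.0205 = 0.205 mol/L
[H2O2]_original = 0.205 × 500.0/20.5 = 5.00 mol/L

5.00 mol/L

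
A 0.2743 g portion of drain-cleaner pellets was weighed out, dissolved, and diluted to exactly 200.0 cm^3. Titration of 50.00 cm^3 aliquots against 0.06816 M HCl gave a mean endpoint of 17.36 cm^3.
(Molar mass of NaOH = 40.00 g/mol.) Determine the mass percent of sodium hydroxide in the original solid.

69.02 %

NaOH + HCl → NaCl + H2O
n(HCl) per titration = 0.01736 × 0.06816 = 1.183 × 10^-3 mol
n(NaOH) in each aliquot = 1.183 × 10^-3 mol (1:1 ratio)
n(NaOH) in the whole flask = 1.183 × 10^-3 × 200.0/50.00 = 4.733 × 10^-3 mol
mass of NaOH = 4.733 × 10^-3 × 40.00 = 0.1893 g
% NaOH = 0.1893 / 0.2743 × 100 = 69.02 %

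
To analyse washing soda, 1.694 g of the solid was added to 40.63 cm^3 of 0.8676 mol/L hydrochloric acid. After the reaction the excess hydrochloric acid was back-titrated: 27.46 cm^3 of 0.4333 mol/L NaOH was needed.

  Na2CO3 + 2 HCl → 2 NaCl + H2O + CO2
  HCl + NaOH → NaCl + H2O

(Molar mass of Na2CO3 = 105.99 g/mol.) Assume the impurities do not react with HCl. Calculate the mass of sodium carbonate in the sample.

n(HCl) added = 0.04063 × 0.8676 = 0.03525 mol
n(NaOH) used in back-titration = 0.02746 × 0.4333 = 0.01190 mol
n(HCl) left over = 0.01190 mol (1:1 ratio)
n(HCl) consumed by analyte = 0.03525 − 0.01190 = 0.02335 mol
From the 1:2 ratio, n(Na2CO3) = 1/2 × 0.02335 = 0.01168 mol
mass of Na2CO3 = 0.01168 × 105.99 = 1.238 g

1.238 g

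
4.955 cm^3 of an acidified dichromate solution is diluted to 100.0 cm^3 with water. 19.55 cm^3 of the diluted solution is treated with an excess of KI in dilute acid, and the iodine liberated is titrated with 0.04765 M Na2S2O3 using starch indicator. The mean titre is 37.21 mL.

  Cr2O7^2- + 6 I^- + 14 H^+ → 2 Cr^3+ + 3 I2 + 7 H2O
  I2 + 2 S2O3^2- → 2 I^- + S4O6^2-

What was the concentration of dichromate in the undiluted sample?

n(S2O3^2-) = 0.03721 × 0.04765 = 1.773 × 10^-3 mol
n(I2) = n(S2O3^2-)/2 = 8.865 × 10^-4 mol
From the 1:3 ratio, n(Cr2O7^2-) in the aliquot = 1/3 × 8.865 × 10^-4 = 2.955 × 10^-4 mol
[Cr2O7^2-]_dilute = 2.955 × 10^-4 / 0.01955 = 0.01512 mol/L
[Cr2O7^2-]_original = 0.01512 × 100.0/4.955 = 0.3051 mol/L

0.3051 M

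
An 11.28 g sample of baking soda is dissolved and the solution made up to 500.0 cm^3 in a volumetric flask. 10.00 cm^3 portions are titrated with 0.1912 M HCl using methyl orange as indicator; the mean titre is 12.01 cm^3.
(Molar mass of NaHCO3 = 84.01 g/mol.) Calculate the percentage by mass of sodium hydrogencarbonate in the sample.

85.51 %

NaHCO3 + HCl → NaCl + H2O + CO2
n(HCl) per titration = 0.01201 × 0.1912 = 2.296 × 10^-3 mol
n(NaHCO3) in each aliquot = 2.296 × 10^-3 mol (1:1 ratio)
n(NaHCO3) in the whole flask = 2.296 × 10^-3 × 500.0/10.00 = 0.1148 mol
mass of NaHCO3 = 0.1148 × 84.01 = 9.646 g
% NaHCO3 = 9.646 / 11.28 × 100 = 85.51 %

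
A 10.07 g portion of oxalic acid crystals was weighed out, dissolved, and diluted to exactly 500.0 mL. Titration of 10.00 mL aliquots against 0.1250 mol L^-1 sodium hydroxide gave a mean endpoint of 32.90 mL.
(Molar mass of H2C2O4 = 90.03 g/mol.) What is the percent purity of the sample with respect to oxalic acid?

H2C2O4 + 2 NaOH → Na2C2O4 + 2 H2O
n(NaOH) per titration = 0.03290 × 0.1250 = 4.112 × 10^-3 mol
From the 1:2 ratio, n(H2C2O4) in each aliquot = 1/2 × 4.112 × 10^-3 = 2.056 × 10^-3 mol
n(H2C2O4) in the whole flask = 2.056 × 10^-3 × 500.0/10.00 = 0.1028 mol
mass of H2C2O4 = 0.1028 × 90.03 = 9.256 g
% H2C2O4 = 9.256 / 10.07 × 100 = 91.92 %

91.92 %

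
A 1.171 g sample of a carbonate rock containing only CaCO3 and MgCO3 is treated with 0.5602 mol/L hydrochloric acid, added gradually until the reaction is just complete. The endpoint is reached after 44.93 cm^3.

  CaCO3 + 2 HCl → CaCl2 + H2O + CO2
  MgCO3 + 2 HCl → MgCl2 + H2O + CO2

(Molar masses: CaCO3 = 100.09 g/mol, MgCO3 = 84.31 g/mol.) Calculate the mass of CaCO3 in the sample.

n(HCl) = 0.04493 × 0.5602 = 0.02517 mol
Let x = n(CaCO3), y = n(MgCO3).
Titrant: 2x + 2y = 0.02517;  mass: 100.09x + 84.31y = 1.171
Solving, x = 6.969 × 10^-3 mol, y = 5.616 × 10^-3 mol
mass of CaCO3 = 6.969 × 10^-3 × 100.09 = 0.6975 g

0.6975 g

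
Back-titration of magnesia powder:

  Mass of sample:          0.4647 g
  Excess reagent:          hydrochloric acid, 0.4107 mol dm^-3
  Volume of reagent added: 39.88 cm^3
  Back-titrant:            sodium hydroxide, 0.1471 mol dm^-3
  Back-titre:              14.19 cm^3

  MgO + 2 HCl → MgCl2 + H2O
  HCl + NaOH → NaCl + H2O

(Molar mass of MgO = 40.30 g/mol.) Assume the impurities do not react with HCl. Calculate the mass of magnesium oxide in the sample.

0.2880 g

n(HCl) added = 0.03988 × 0.4107 = 0.01638 mol
n(NaOH) used in back-titration = 0.01419 × 0.1471 = 2.087 × 10^-3 mol
n(HCl) left over = 2.087 × 10^-3 mol (1:1 ratio)
n(HCl) consumed by analyte = 0.01638 − 2.087 × 10^-3 = 0.01429 mol
From the 1:2 ratio, n(MgO) = 1/2 × 0.01429 = 7.146 × 10^-3 mol
mass of MgO = 7.146 × 10^-3 × 40.30 = 0.2880 g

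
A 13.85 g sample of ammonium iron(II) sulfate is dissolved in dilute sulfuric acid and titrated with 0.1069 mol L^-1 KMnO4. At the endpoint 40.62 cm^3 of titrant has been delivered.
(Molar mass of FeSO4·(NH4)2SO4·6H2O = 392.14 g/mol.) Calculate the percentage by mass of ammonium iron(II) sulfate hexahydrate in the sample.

MnO4^- + 5 Fe^2+ + 8 H^+ → Mn^2+ + 5 Fe^3+ + 4 H2O
n(KMnO4) = 0.04062 L × 0.1069 mol/L = 4.342 × 10^-3 mol
From the 5:1 ratio, n(FeSO4·(NH4)2SO4·6H2O) = 5/1 × 4.342 × 10^-3 = 0.02171 mol
mass of FeSO4·(NH4)2SO4·6H2O = 0.02171 × 392.14 g/mol = 8.514 g
% FeSO4·(NH4)2SO4·6H2O = 8.514 / 13.85 × 100 = 61.47 %

61.47 %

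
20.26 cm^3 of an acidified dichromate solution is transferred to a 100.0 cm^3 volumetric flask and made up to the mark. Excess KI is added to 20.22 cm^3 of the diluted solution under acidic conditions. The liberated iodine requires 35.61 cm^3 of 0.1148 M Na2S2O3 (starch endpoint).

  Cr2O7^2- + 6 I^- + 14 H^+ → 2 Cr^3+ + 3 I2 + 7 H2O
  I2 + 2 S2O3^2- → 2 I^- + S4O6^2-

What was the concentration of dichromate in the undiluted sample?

n(S2O3^2-) = 0.03561 × 0.1148 = 4.088 × 10^-3 mol
n(I2) = n(S2O3^2-)/2 = 2.044 × 10^-3 mol
From the 1:3 ratio, n(Cr2O7^2-) in the aliquot = 1/3 × 2.044 × 10^-3 = 6.813 × 10^-4 mol
[Cr2O7^2-]_dilute = 6.813 × 10^-4 / 0.02022 = 0.03370 mol/L
[Cr2O7^2-]_original = 0.03370 × 100.0/20.26 = 0.1663 mol/L

0.1663 M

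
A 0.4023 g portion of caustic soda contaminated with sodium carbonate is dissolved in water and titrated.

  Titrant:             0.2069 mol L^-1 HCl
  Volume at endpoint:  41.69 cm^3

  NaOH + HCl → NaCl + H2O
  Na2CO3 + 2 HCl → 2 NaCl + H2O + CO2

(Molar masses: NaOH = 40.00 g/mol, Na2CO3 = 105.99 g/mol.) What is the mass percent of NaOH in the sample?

41.94 %

n(HCl) = 0.04169 × 0.2069 = 8.626 × 10^-3 mol
Let x = n(NaOH), y = n(Na2CO3).
Titrant: 1x + 2y = 8.626 × 10^-3;  mass: 40.00x + 105.99y = 0.4023
Solving, x = 4.218 × 10^-3 mol, y = 2.204 × 10^-3 mol
mass of NaOH = 4.218 × 10^-3 × 40.00 = 0.1687 g
% NaOH = 0.1687 / 0.4023 × 100 = 41.94 %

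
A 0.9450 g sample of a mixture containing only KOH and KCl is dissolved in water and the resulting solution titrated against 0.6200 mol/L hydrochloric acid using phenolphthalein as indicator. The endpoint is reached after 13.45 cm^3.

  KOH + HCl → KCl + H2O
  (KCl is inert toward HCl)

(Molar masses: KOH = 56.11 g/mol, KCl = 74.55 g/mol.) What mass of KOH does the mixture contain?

0.4679 g

n(HCl) = 0.01345 × 0.6200 = 8.339 × 10^-3 mol
Let x = n(KOH), y = n(KCl).
Titrant: 1x = 8.339 × 10^-3;  mass: 56.11x + 74.55y = 0.9450
Solving, x = 8.339 × 10^-3 mol, y = 6.400 × 10^-3 mol
mass of KOH = 8.339 × 10^-3 × 56.11 = 0.4679 g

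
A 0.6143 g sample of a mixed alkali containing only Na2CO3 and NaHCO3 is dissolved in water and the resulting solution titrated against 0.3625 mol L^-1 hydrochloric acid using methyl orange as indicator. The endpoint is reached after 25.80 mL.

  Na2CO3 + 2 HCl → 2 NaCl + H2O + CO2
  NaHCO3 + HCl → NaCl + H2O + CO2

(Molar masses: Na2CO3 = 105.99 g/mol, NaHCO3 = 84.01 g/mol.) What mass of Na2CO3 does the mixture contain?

0.2929 g

n(HCl) = 0.02580 × 0.3625 = 9.352 × 10^-3 mol
Let x = n(Na2CO3), y = n(NaHCO3).
Titrant: 2x + 1y = 9.352 × 10^-3;  mass: 105.99x + 84.01y = 0.6143
Solving, x = 2.763 × 10^-3 mol, y = 3.826 × 10^-3 mol
mass of Na2CO3 = 2.763 × 10^-3 × 105.99 = 0.2929 g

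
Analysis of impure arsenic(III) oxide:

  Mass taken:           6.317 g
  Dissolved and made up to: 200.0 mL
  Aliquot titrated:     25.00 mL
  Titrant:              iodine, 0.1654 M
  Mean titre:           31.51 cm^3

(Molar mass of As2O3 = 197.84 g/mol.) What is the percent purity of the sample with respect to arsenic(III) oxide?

65.29 %

As2O3 + 2 I2 + 2 H2O → As2O5 + 4 HI
n(I2) per titration = 0.03151 × 0.1654 = 5.212 × 10^-3 mol
From the 1:2 ratio, n(As2O3) in each aliquot = 1/2 × 5.212 × 10^-3 = 2.606 × 10^-3 mol
n(As2O3) in the whole flask = 2.606 × 10^-3 × 200.0/25.00 = 0.02085 mol
mass of As2O3 = 0.02085 × 197.84 = 4.124 g
% As2O3 = 4.124 / 6.317 × 100 = 65.29 %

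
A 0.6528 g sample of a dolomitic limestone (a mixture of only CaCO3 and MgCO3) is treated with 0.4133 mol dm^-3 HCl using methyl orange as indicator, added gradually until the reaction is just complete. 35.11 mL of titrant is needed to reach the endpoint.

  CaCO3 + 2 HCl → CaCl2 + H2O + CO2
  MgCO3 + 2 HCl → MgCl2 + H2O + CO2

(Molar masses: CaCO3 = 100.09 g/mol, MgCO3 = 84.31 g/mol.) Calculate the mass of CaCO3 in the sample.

n(HCl) = 0.03511 × 0.4133 = 0.01451 mol
Let x = n(CaCO3), y = n(MgCO3).
Titrant: 2x + 2y = 0.01451;  mass: 100.09x + 84.31y = 0.6528
Solving, x = 2.604 × 10^-3 mol, y = 4.652 × 10^-3 mol
mass of CaCO3 = 2.604 × 10^-3 × 100.09 = 0.2606 g

0.2606 g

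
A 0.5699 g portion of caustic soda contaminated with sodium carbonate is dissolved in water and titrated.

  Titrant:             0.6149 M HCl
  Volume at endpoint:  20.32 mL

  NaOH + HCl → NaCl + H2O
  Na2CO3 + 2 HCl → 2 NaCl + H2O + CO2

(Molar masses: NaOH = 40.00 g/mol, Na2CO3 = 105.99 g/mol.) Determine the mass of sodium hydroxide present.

n(HCl) = 0.02032 × 0.6149 = 0.01249 mol
Let x = n(NaOH), y = n(Na2CO3).
Titrant: 1x + 2y = 0.01249;  mass: 40.00x + 105.99y = 0.5699
Solving, x = 7.100 × 10^-3 mol, y = 2.698 × 10^-3 mol
mass of NaOH = 7.100 × 10^-3 × 40.00 = 0.2840 g

0.2840 g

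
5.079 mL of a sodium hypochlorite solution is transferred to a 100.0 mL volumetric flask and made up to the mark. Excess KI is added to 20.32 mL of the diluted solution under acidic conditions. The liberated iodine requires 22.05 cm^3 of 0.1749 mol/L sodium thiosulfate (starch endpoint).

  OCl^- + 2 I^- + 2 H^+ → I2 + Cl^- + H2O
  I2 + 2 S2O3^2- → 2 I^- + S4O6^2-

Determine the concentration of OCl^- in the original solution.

1.868 mol/L

n(S2O3^2-) = 0.02205 × 0.1749 = 3.857 × 10^-3 mol
n(I2) = n(S2O3^2-)/2 = 1.928 × 10^-3 mol
n(OCl^-) in the aliquot = 1.928 × 10^-3 mol (1:1 ratio)
[OCl^-]_dilute = 1.928 × 10^-3 / 0.02032 = 0.09490 mol/L
[OCl^-]_original = 0.09490 × 100.0/5.079 = 1.868 mol/L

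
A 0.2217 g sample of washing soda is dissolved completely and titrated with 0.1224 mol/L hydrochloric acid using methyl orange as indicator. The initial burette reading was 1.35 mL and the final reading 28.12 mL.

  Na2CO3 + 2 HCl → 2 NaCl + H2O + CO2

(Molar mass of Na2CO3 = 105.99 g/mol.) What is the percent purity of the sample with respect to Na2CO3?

78.32 %

n(HCl) = 0.02677 L × 0.1224 mol/L = 3.277 × 10^-3 mol
From the 1:2 ratio, n(Na2CO3) = 1/2 × 3.277 × 10^-3 = 1.638 × 10^-3 mol
mass of Na2CO3 = 1.638 × 10^-3 × 105.99 g/mol = 0.1736 g
% Na2CO3 = 0.1736 / 0.2217 × 100 = 78.32 %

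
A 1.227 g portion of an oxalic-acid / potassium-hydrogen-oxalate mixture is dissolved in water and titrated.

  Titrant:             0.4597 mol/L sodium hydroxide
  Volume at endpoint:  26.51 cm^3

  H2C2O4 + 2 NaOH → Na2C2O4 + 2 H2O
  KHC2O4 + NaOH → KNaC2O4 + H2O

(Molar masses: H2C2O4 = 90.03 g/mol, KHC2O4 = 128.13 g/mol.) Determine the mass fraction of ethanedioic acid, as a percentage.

14.76 %

n(NaOH) = 0.02651 × 0.4597 = 0.01219 mol
Let x = n(H2C2O4), y = n(KHC2O4).
Titrant: 2x + 1y = 0.01219;  mass: 90.03x + 128.13y = 1.227
Solving, x = 2.012 × 10^-3 mol, y = 8.162 × 10^-3 mol
mass of H2C2O4 = 2.012 × 10^-3 × 90.03 = 0.1812 g
% H2C2O4 = 0.1812 / 1.227 × 100 = 14.76 %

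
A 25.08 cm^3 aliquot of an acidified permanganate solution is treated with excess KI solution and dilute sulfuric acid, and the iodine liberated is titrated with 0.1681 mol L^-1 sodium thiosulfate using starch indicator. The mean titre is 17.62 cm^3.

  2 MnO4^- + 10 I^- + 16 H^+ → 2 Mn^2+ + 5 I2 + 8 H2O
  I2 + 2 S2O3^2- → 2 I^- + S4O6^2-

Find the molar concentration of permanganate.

n(S2O3^2-) = 0.01762 × 0.1681 = 2.962 × 10^-3 mol
n(I2) = n(S2O3^2-)/2 = 1.481 × 10^-3 mol
From the 2:5 ratio, n(MnO4^-) in the aliquot = 2/5 × 1.481 × 10^-3 = 5.924 × 10^-4 mol
[MnO4^-] = 5.924 × 10^-4 / 0.02508 = 0.02362 mol/L

0.02362 mol/L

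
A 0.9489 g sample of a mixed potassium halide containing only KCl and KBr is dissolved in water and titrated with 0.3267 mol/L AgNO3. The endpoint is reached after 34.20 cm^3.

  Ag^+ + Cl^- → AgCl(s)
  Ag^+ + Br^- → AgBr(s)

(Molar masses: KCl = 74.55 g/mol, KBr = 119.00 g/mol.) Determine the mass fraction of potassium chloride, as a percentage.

67.29 %

n(AgNO3) = 0.03420 × 0.3267 = 0.01117 mol
Let x = n(KCl), y = n(KBr).
Titrant: 1x + 1y = 0.01117;  mass: 74.55x + 119.00y = 0.9489
Solving, x = 8.565 × 10^-3 mol, y = 2.608 × 10^-3 mol
mass of KCl = 8.565 × 10^-3 × 74.55 = 0.6385 g
% KCl = 0.6385 / 0.9489 × 100 = 67.29 %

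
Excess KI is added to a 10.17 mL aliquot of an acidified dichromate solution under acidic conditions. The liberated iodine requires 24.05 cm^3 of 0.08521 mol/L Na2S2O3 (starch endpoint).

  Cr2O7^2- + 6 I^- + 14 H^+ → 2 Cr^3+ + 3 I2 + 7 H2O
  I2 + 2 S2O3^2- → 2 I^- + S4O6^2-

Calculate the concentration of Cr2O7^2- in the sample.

0.03358 mol/L

n(S2O3^2-) = 0.02405 × 0.08521 = 2.049 × 10^-3 mol
n(I2) = n(S2O3^2-)/2 = 1.025 × 10^-3 mol
From the 1:3 ratio, n(Cr2O7^2-) in the aliquot = 1/3 × 1.025 × 10^-3 = 3.416 × 10^-4 mol
[Cr2O7^2-] = 3.416 × 10^-4 / 0.01017 = 0.03358 mol/L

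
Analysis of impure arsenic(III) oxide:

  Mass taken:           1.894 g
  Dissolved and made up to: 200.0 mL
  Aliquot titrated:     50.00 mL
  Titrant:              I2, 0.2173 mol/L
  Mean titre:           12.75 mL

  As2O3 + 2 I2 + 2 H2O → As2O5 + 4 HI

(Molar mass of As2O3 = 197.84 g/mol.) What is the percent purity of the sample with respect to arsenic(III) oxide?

57.88 %

n(I2) per titration = 0.01275 × 0.2173 = 2.771 × 10^-3 mol
From the 1:2 ratio, n(As2O3) in each aliquot = 1/2 × 2.771 × 10^-3 = 1.385 × 10^-3 mol
n(As2O3) in the whole flask = 1.385 × 10^-3 × 200.0/50.00 = 5.541 × 10^-3 mol
mass of As2O3 = 5.541 × 10^-3 × 197.84 = 1.096 g
% As2O3 = 1.096 / 1.894 × 100 = 57.88 %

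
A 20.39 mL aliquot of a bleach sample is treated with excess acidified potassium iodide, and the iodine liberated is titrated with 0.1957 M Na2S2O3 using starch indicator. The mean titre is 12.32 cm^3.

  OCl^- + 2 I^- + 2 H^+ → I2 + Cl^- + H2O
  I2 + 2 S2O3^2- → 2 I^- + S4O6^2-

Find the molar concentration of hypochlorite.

n(S2O3^2-) = 0.01232 × 0.1957 = 2.411 × 10^-3 mol
n(I2) = n(S2O3^2-)/2 = 1.206 × 10^-3 mol
n(OCl^-) in the aliquot = 1.206 × 10^-3 mol (1:1 ratio)
[OCl^-] = 1.206 × 10^-3 / 0.02039 = 0.05912 mol/L

0.05912 M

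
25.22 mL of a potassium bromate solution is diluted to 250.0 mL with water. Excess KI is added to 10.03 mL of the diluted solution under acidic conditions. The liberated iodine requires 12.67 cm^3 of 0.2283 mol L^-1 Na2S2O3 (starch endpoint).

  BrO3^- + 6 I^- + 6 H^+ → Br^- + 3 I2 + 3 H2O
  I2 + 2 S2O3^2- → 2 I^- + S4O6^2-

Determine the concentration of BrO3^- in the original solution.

0.4765 mol/L

n(S2O3^2-) = 0.01267 × 0.2283 = 2.893 × 10^-3 mol
n(I2) = n(S2O3^2-)/2 = 1.446 × 10^-3 mol
From the 1:3 ratio, n(BrO3^-) in the aliquot = 1/3 × 1.446 × 10^-3 = 4.821 × 10^-4 mol
[BrO3^-]_dilute = 4.821 × 10^-4 / 0.01003 = 0.04807 mol/L
[BrO3^-]_original = 0.04807 × 250.0/25.22 = 0.4765 mol/L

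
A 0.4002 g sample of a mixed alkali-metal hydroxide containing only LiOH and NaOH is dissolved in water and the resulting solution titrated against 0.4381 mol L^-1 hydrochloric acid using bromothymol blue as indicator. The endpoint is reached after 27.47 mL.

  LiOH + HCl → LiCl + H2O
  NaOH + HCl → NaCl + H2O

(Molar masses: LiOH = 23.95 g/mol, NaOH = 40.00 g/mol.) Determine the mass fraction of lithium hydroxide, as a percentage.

30.27 %

n(HCl) = 0.02747 × 0.4381 = 0.01203 mol
Let x = n(LiOH), y = n(NaOH).
Titrant: 1x + 1y = 0.01203;  mass: 23.95x + 40.00y = 0.4002
Solving, x = 5.058 × 10^-3 mol, y = 6.976 × 10^-3 mol
mass of LiOH = 5.058 × 10^-3 × 23.95 = 0.1211 g
% LiOH = 0.1211 / 0.4002 × 100 = 30.27 %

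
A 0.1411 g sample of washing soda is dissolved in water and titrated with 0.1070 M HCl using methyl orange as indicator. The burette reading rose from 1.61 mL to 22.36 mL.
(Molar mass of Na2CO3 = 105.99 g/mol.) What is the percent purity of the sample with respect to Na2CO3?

83.39 %

Na2CO3 + 2 HCl → 2 NaCl + H2O + CO2
n(HCl) = 0.02075 L × 0.1070 mol/L = 2.220 × 10^-3 mol
From the 1:2 ratio, n(Na2CO3) = 1/2 × 2.220 × 10^-3 = 1.110 × 10^-3 mol
mass of Na2CO3 = 1.110 × 10^-3 × 105.99 g/mol = 0.1177 g
% Na2CO3 = 0.1177 / 0.1411 × 100 = 83.39 %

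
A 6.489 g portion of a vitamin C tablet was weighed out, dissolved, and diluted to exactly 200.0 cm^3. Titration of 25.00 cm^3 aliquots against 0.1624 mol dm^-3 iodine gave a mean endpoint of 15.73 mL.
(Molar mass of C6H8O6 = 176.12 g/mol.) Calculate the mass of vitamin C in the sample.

3.599 g

C6H8O6 + I2 → C6H6O6 + 2 HI
n(I2) per titration = 0.01573 × 0.1624 = 2.555 × 10^-3 mol
n(C6H8O6) in each aliquot = 2.555 × 10^-3 mol (1:1 ratio)
n(C6H8O6) in the whole flask = 2.555 × 10^-3 × 200.0/25.00 = 0.02044 mol
mass of C6H8O6 = 0.02044 × 176.12 = 3.599 g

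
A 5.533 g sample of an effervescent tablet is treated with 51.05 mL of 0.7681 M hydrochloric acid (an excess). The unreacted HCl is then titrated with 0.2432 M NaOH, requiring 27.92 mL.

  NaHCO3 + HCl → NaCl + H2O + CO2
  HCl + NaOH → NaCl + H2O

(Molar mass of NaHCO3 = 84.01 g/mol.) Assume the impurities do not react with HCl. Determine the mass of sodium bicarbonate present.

n(HCl) added = 0.05105 × 0.7681 = 0.03921 mol
n(NaOH) used in back-titration = 0.02792 × 0.2432 = 6.790 × 10^-3 mol
n(HCl) left over = 6.790 × 10^-3 mol (1:1 ratio)
n(HCl) consumed by analyte = 0.03921 − 6.790 × 10^-3 = 0.03242 mol
n(NaHCO3) = 0.03242 mol (1:1 ratio)
mass of NaHCO3 = 0.03242 × 84.01 = 2.724 g

2.724 g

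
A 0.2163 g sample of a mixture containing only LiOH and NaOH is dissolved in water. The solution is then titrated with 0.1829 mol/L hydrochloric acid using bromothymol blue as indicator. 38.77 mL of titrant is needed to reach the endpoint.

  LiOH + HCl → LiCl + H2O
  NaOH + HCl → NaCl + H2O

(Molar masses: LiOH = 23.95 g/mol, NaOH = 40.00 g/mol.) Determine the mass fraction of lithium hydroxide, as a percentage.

n(HCl) = 0.03877 × 0.1829 = 7.091 × 10^-3 mol
Let x = n(LiOH), y = n(NaOH).
Titrant: 1x + 1y = 7.091 × 10^-3;  mass: 23.95x + 40.00y = 0.2163
Solving, x = 4.196 × 10^-3 mol, y = 2.895 × 10^-3 mol
mass of LiOH = 4.196 × 10^-3 × 23.95 = 0.1005 g
% LiOH = 0.1005 / 0.2163 × 100 = 46.46 %

46.46 %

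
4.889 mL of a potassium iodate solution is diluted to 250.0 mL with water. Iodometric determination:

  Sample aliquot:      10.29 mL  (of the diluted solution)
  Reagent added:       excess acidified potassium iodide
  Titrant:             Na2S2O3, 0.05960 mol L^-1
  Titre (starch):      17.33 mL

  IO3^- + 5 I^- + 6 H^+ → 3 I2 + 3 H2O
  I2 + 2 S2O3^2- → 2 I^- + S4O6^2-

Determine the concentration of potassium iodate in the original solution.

n(S2O3^2-) = 0.01733 × 0.05960 = 1.033 × 10^-3 mol
n(I2) = n(S2O3^2-)/2 = 5.164 × 10^-4 mol
From the 1:3 ratio, n(IO3^-) in the aliquot = 1/3 × 5.164 × 10^-4 = 1.721 × 10^-4 mol
[IO3^-]_dilute = 1.721 × 10^-4 / 0.01029 = 0.01673 mol/L
[IO3^-]_original = 0.01673 × 250.0/4.889 = 0.8555 mol/L

0.8555 mol/L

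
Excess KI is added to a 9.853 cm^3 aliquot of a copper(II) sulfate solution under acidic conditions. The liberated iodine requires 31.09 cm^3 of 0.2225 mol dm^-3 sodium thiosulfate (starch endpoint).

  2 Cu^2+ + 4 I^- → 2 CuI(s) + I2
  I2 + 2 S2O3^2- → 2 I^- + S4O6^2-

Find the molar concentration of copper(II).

n(S2O3^2-) = 0.03109 × 0.2225 = 6.918 × 10^-3 mol
n(I2) = n(S2O3^2-)/2 = 3.459 × 10^-3 mol
From the 2:1 ratio, n(Cu2+) in the aliquot = 2/1 × 3.459 × 10^-3 = 6.918 × 10^-3 mol
[Cu2+] = 6.918 × 10^-3 / 0.009853 = 0.7021 mol/L

0.7021 mol/L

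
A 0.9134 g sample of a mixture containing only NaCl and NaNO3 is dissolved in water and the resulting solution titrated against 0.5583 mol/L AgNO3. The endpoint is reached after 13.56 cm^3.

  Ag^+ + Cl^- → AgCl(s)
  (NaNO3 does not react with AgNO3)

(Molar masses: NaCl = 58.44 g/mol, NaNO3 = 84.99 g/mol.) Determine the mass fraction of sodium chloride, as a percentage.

48.44 %

n(AgNO3) = 0.01356 × 0.5583 = 7.571 × 10^-3 mol
Let x = n(NaCl), y = n(NaNO3).
Titrant: 1x = 7.571 × 10^-3;  mass: 58.44x + 84.99y = 0.9134
Solving, x = 7.571 × 10^-3 mol, y = 5.542 × 10^-3 mol
mass of NaCl = 7.571 × 10^-3 × 58.44 = 0.4424 g
% NaCl = 0.4424 / 0.9134 × 100 = 48.44 %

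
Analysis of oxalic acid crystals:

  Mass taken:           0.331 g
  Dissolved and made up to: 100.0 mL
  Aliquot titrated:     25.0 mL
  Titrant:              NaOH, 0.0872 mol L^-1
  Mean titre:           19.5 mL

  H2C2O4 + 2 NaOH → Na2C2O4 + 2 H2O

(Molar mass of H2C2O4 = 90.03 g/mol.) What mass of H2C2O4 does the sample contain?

0.306 g

n(NaOH) per titration = 0.0195 × 0.0872 = 1.70 × 10^-3 mol
From the 1:2 ratio, n(H2C2O4) in each aliquot = 1/2 × 1.70 × 10^-3 = 8.50 × 10^-4 mol
n(H2C2O4) in the whole flask = 8.50 × 10^-4 × 100.0/25.0 = 3.40 × 10^-3 mol
mass of H2C2O4 = 3.40 × 10^-3 × 90.03 = 0.306 g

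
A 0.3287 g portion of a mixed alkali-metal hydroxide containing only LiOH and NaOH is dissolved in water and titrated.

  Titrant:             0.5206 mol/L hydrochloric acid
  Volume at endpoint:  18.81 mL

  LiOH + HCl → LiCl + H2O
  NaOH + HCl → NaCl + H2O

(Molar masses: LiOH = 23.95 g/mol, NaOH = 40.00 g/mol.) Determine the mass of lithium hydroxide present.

n(HCl) = 0.01881 × 0.5206 = 9.792 × 10^-3 mol
Let x = n(LiOH), y = n(NaOH).
Titrant: 1x + 1y = 9.792 × 10^-3;  mass: 23.95x + 40.00y = 0.3287
Solving, x = 3.925 × 10^-3 mol, y = 5.867 × 10^-3 mol
mass of LiOH = 3.925 × 10^-3 × 23.95 = 0.09401 g

0.09401 g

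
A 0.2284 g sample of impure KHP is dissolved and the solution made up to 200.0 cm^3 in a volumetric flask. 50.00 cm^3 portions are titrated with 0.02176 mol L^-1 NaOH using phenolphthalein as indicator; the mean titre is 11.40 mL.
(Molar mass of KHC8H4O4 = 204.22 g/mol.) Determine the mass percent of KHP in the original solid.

KHC8H4O4 + NaOH → KNaC8H4O4 + H2O
n(NaOH) per titration = 0.01140 × 0.02176 = 2.481 × 10^-4 mol
n(KHC8H4O4) in each aliquot = 2.481 × 10^-4 mol (1:1 ratio)
n(KHC8H4O4) in the whole flask = 2.481 × 10^-4 × 200.0/50.00 = 9.923 × 10^-4 mol
mass of KHC8H4O4 = 9.923 × 10^-4 × 204.22 = 0.2026 g
% KHC8H4O4 = 0.2026 / 0.2284 × 100 = 88.72 %

88.72 %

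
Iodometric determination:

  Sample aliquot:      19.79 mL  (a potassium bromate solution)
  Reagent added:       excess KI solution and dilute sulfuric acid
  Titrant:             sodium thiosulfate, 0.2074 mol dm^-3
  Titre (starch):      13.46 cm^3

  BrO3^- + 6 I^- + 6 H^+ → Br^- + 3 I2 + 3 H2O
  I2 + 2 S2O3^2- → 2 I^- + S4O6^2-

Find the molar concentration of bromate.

n(S2O3^2-) = 0.01346 × 0.2074 = 2.792 × 10^-3 mol
n(I2) = n(S2O3^2-)/2 = 1.396 × 10^-3 mol
From the 1:3 ratio, n(BrO3^-) in the aliquot = 1/3 × 1.396 × 10^-3 = 4.653 × 10^-4 mol
[BrO3^-] = 4.653 × 10^-4 / 0.01979 = 0.02351 mol/L

0.02351 mol/L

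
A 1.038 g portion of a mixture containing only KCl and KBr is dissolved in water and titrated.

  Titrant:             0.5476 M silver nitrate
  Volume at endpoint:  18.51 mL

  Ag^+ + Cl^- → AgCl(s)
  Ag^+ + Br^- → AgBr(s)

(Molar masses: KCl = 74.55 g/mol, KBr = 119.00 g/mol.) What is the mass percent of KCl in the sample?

27.18 %

n(AgNO3) = 0.01851 × 0.5476 = 0.01014 mol
Let x = n(KCl), y = n(KBr).
Titrant: 1x + 1y = 0.01014;  mass: 74.55x + 119.00y = 1.038
Solving, x = 3.784 × 10^-3 mol, y = 6.352 × 10^-3 mol
mass of KCl = 3.784 × 10^-3 × 74.55 = 0.2821 g
% KCl = 0.2821 / 1.038 × 100 = 27.18 %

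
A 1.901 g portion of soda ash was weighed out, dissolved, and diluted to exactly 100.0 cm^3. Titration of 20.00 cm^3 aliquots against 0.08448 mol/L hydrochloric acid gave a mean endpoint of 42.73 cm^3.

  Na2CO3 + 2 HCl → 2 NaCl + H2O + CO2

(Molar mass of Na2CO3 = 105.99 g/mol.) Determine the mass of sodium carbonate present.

0.9565 g

n(HCl) per titration = 0.04273 × 0.08448 = 3.610 × 10^-3 mol
From the 1:2 ratio, n(Na2CO3) in each aliquot = 1/2 × 3.610 × 10^-3 = 1.805 × 10^-3 mol
n(Na2CO3) in the whole flask = 1.805 × 10^-3 × 100.0/20.00 = 9.025 × 10^-3 mol
mass of Na2CO3 = 9.025 × 10^-3 × 105.99 = 0.9565 g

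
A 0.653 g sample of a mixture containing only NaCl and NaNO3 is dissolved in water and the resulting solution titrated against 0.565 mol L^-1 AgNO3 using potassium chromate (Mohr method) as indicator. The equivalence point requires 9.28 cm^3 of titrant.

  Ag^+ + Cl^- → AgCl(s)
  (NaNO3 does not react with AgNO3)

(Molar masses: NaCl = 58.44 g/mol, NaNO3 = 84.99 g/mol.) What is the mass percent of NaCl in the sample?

46.9 %

n(AgNO3) = 0.00928 × 0.565 = 5.24 × 10^-3 mol
Let x = n(NaCl), y = n(NaNO3).
Titrant: 1x = 5.24 × 10^-3;  mass: 58.44x + 84.99y = 0.653
Solving, x = 5.24 × 10^-3 mol, y = 4.08 × 10^-3 mol
mass of NaCl = 5.24 × 10^-3 × 58.44 = 0.306 g
% NaCl = 0.306 / 0.653 × 100 = 46.9 %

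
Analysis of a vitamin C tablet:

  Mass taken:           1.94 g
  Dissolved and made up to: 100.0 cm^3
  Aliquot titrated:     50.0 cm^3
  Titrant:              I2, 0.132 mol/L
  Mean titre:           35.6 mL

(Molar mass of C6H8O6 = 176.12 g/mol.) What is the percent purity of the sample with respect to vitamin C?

C6H8O6 + I2 → C6H6O6 + 2 HI
n(I2) per titration = 0.0356 × 0.132 = 4.70 × 10^-3 mol
n(C6H8O6) in each aliquot = 4.70 × 10^-3 mol (1:1 ratio)
n(C6H8O6) in the whole flask = 4.70 × 10^-3 × 100.0/50.0 = 9.40 × 10^-3 mol
mass of C6H8O6 = 9.40 × 10^-3 × 176.12 = 1.66 g
% C6H8O6 = 1.66 / 1.94 × 100 = 85.3 %

85.3 %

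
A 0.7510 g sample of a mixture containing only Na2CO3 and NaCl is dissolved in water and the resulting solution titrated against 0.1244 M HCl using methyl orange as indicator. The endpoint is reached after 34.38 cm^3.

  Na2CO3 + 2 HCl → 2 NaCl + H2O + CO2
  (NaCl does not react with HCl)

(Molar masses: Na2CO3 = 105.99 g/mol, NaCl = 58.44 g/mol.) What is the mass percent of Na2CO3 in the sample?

n(HCl) = 0.03438 × 0.1244 = 4.277 × 10^-3 mol
Let x = n(Na2CO3), y = n(NaCl).
Titrant: 2x = 4.277 × 10^-3;  mass: 105.99x + 58.44y = 0.7510
Solving, x = 2.138 × 10^-3 mol, y = 8.972 × 10^-3 mol
mass of Na2CO3 = 2.138 × 10^-3 × 105.99 = 0.2267 g
% Na2CO3 = 0.2267 / 0.7510 × 100 = 30.18 %

30.18 %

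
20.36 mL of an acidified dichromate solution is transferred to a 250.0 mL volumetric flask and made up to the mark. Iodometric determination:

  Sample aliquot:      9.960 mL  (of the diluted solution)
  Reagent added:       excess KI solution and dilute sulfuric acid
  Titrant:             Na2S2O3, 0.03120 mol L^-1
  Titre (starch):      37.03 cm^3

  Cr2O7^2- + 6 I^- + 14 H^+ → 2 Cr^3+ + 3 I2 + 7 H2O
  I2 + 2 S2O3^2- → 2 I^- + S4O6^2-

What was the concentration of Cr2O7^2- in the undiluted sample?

n(S2O3^2-) = 0.03703 × 0.03120 = 1.155 × 10^-3 mol
n(I2) = n(S2O3^2-)/2 = 5.777 × 10^-4 mol
From the 1:3 ratio, n(Cr2O7^2-) in the aliquot = 1/3 × 5.777 × 10^-4 = 1.926 × 10^-4 mol
[Cr2O7^2-]_dilute = 1.926 × 10^-4 / 0.009960 = 0.01933 mol/L
[Cr2O7^2-]_original = 0.01933 × 250.0/20.36 = 0.2374 mol/L

0.2374 mol/L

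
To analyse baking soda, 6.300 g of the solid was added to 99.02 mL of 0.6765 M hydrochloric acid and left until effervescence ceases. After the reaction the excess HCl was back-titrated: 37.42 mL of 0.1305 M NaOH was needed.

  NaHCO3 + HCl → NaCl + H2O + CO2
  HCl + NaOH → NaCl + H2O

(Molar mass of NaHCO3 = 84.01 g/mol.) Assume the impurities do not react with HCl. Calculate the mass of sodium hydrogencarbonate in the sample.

n(HCl) added = 0.09902 × 0.6765 = 0.06699 mol
n(NaOH) used in back-titration = 0.03742 × 0.1305 = 4.883 × 10^-3 mol
n(HCl) left over = 4.883 × 10^-3 mol (1:1 ratio)
n(HCl) consumed by analyte = 0.06699 − 4.883 × 10^-3 = 0.06210 mol
n(NaHCO3) = 0.06210 mol (1:1 ratio)
mass of NaHCO3 = 0.06210 × 84.01 = 5.217 g

5.217 g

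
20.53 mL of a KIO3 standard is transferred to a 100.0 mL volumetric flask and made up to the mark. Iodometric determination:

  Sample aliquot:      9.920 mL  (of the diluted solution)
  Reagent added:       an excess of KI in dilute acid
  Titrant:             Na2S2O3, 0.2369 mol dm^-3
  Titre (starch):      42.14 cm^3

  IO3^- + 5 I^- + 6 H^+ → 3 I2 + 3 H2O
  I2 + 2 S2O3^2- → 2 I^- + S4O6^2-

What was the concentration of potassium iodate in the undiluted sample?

n(S2O3^2-) = 0.04214 × 0.2369 = 9.983 × 10^-3 mol
n(I2) = n(S2O3^2-)/2 = 4.991 × 10^-3 mol
From the 1:3 ratio, n(IO3^-) in the aliquot = 1/3 × 4.991 × 10^-3 = 1.664 × 10^-3 mol
[IO3^-]_dilute = 1.664 × 10^-3 / 0.009920 = 0.1677 mol/L
[IO3^-]_original = 0.1677 × 100.0/20.53 = 0.8170 mol/L

0.8170 mol/L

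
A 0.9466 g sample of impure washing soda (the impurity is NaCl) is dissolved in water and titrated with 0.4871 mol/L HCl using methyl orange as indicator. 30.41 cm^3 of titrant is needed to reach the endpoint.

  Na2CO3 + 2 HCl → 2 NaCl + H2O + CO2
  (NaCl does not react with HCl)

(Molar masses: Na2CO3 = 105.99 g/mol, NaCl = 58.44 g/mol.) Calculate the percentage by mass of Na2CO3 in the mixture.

n(HCl) = 0.03041 × 0.4871 = 0.01481 mol
Let x = n(Na2CO3), y = n(NaCl).
Titrant: 2x = 0.01481;  mass: 105.99x + 58.44y = 0.9466
Solving, x = 7.406 × 10^-3 mol, y = 2.765 × 10^-3 mol
mass of Na2CO3 = 7.406 × 10^-3 × 105.99 = 0.7850 g
% Na2CO3 = 0.7850 / 0.9466 × 100 = 82.93 %

82.93 %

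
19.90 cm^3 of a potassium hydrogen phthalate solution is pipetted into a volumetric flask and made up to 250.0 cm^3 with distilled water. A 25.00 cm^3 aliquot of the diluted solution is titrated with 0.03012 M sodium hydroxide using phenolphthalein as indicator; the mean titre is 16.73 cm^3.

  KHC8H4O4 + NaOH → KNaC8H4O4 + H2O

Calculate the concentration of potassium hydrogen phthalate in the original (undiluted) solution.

0.2532 M

n(NaOH) = 0.01673 × 0.03012 = 5.039 × 10^-4 mol
n(KHC8H4O4) in the aliquot = 5.039 × 10^-4 mol (1:1 ratio)
[KHC8H4O4]_dilute = 5.039 × 10^-4 / 0.02500 = 0.02016 mol/L
Dilution factor = 250.0 / 19.90 = 12.56
[KHC8H4O4]_stock = 0.02016 × 12.56 = 0.2532 mol/L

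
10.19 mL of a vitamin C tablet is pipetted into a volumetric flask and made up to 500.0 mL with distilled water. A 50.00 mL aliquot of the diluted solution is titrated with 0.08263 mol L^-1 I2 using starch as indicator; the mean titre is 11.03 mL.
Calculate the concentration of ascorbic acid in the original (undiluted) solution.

0.8944 mol/L

C6H8O6 + I2 → C6H6O6 + 2 HI
n(I2) = 0.01103 × 0.08263 = 9.114 × 10^-4 mol
n(C6H8O6) in the aliquot = 9.114 × 10^-4 mol (1:1 ratio)
[C6H8O6]_dilute = 9.114 × 10^-4 / 0.05000 = 0.01823 mol/L
Dilution factor = 500.0 / 10.19 = 49.07
[C6H8O6]_stock = 0.01823 × 49.07 = 0.8944 mol/L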